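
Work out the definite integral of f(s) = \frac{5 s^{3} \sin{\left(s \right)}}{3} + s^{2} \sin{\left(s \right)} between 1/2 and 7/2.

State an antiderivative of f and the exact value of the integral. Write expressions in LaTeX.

The integrand splits into summands that can be handled one at a time.
F(s) = \frac{- 5 s^{3} \cos{\left(s \right)} + 15 s^{2} \sin{\left(s \right)} - 3 s^{2} \cos{\left(s \right)} + 6 s \sin{\left(s \right)} + 30 s \cos{\left(s \right)} - 30 \sin{\left(s \right)} + 6 \cos{\left(s \right)}}{3} is an antiderivative of f.
Check: d/ds[\frac{- 5 s^{3} \cos{\left(s \right)} + 15 s^{2} \sin{\left(s \right)} - 3 s^{2} \cos{\left(s \right)} + 6 s \sin{\left(s \right)} + 30 s \cos{\left(s \right)} - 30 \sin{\left(s \right)} + 6 \cos{\left(s \right)}}{3}] = \frac{5 s^{3} \sin{\left(s \right)}}{3} + s^{2} \sin{\left(s \right)} = f(s).
F(7/2) = \frac{233 \sin{\left(\frac{7}{2} \right)}}{4} - \frac{1121 \cos{\left(\frac{7}{2} \right)}}{24}; F(1/2) = - \frac{31 \sin{\left(\frac{1}{2} \right)}}{4} + \frac{157 \cos{\left(\frac{1}{2} \right)}}{24}.
Integral = F(7/2) - F(1/2) = \frac{233 \sin{\left(\frac{7}{2} \right)}}{4} - \frac{157 \cos{\left(\frac{1}{2} \right)}}{24} + \frac{31 \sin{\left(\frac{1}{2} \right)}}{4} - \frac{1121 \cos{\left(\frac{7}{2} \right)}}{24}.

Antiderivative: F(s) = \frac{- 5 s^{3} \cos{\left(s \right)} + 15 s^{2} \sin{\left(s \right)} - 3 s^{2} \cos{\left(s \right)} + 6 s \sin{\left(s \right)} + 30 s \cos{\left(s \right)} - 30 \sin{\left(s \right)} + 6 \cos{\left(s \right)}}{3}; value = \frac{233 \sin{\left(\frac{7}{2} \right)}}{4} - \frac{157 \cos{\left(\frac{1}{2} \right)}}{24} + \frac{31 \sin{\left(\frac{1}{2} \right)}}{4} - \frac{1121 \cos{\left(\frac{7}{2} \right)}}{24}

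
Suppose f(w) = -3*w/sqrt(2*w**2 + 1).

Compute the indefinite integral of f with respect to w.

F(w) = -3*sqrt(2*w**2 + 1)/2 + C

The substitution u = 2*w**2 + 1 works: f is exactly (dF/du)*(du/dw) for that inner function.
Check: d/dw[-3*sqrt(2*w**2 + 1)/2] = -3*w/sqrt(2*w**2 + 1) = f(w).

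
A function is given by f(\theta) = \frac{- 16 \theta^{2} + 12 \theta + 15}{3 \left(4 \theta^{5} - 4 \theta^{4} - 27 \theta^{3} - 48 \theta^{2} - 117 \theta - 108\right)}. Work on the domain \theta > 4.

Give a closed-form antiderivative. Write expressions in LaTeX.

The denominator factors as 3 \left(\theta - 4\right) \left(2 \theta + 3\right)^{2} \left(\theta^{2} + 3\right); partial fractions split f into directly integrable pieces: \frac{325 \theta - 372}{2793 \left(\theta^{2} + 3\right)} - \frac{1048}{5929 \left(2 \theta + 3\right)} + \frac{104}{231 \left(2 \theta + 3\right)^{2}} - \frac{193}{6897 \left(\theta - 4\right)}.
Check: d/d\theta[- \frac{193 \log{\left(\theta - 4 \right)}}{6897} - \frac{524 \log{\left(\theta + \frac{3}{2} \right)}}{5929} + \frac{325 \log{\left(\theta^{2} + 3 \right)}}{5586} - \frac{124 \sqrt{3} \operatorname{atan}{\left(\frac{\sqrt{3} \theta}{3} \right)}}{2793} - \frac{52}{462 \theta + 693}] = \frac{- 16 \theta^{2} + 12 \theta + 15}{12 \theta^{5} - 12 \theta^{4} - 81 \theta^{3} - 144 \theta^{2} - 351 \theta - 324}, which equals f(\theta).

An antiderivative is F(\theta) = - \frac{193 \log{\left(\theta - 4 \right)}}{6897} - \frac{524 \log{\left(\theta + \frac{3}{2} \right)}}{5929} + \frac{325 \log{\left(\theta^{2} + 3 \right)}}{5586} - \frac{124 \sqrt{3} \operatorname{atan}{\left(\frac{\sqrt{3} \theta}{3} \right)}}{2793} - \frac{52}{462 \theta + 693}.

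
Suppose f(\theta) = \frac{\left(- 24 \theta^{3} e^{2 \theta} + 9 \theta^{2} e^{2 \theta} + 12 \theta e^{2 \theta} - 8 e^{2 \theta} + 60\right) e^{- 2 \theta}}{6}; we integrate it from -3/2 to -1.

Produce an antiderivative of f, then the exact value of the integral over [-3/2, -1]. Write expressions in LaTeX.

Any candidate F(\theta) must reproduce f(\theta) exactly when differentiated.
F(\theta) = - \theta^{4} + \frac{\theta^{3}}{2} + \theta^{2} - \frac{4 \theta}{3} - 5 e^{- 2 \theta} is an antiderivative of f.
Check: d/d\theta[- \theta^{4} + \frac{\theta^{3}}{2} + \theta^{2} - \frac{4 \theta}{3} - 5 e^{- 2 \theta}] = \frac{\left(- 24 \theta^{3} e^{2 \theta} + 9 \theta^{2} e^{2 \theta} + 12 \theta e^{2 \theta} - 8 e^{2 \theta} + 60\right) e^{- 2 \theta}}{6} = f(\theta).
F(-1) = \frac{5}{6} - 5 e^{2}; F(-3/2) = - 5 e^{3} - \frac{5}{2}.
Integral = F(-1) - F(-3/2) = - 5 e^{2} + \frac{10}{3} + 5 e^{3}.

Antiderivative: F(\theta) = - \theta^{4} + \frac{\theta^{3}}{2} + \theta^{2} - \frac{4 \theta}{3} - 5 e^{- 2 \theta}; value = - 5 e^{2} + \frac{10}{3} + 5 e^{3}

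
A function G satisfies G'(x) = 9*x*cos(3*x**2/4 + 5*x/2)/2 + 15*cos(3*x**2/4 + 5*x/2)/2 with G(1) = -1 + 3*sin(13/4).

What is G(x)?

G(x) = 3*sin(3*x**2/4 + 5*x/2) - 1

G'(x) matches the chain-rule pattern g'(h)*h' with inner function h(x) = 3*x**2/4 + 5*x/2; substituting u = h(x) collapses the integral.
A general antiderivative is 3*sin(3*x**2/4 + 5*x/2) + C.
The condition gives C = -1 + 3*sin(13/4) - (3*sin(13/4)) = -1.
So G(x) = 3*sin(3*x**2/4 + 5*x/2) - 1.
Check: d/dx[3*sin(3*x**2/4 + 5*x/2) - 1] = 9*x*cos(3*x**2/4 + 5*x/2)/2 + 15*cos(3*x**2/4 + 5*x/2)/2 = G'(x).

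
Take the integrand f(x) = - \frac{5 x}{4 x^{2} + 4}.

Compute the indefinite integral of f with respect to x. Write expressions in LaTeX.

The substitution u = x^{2} + 1 works: f is exactly (dF/du)*(du/dx) for that inner function.
Check: d/dx[- \frac{5 \log{\left(x^{2} + 1 \right)}}{8}] = - \frac{5 x}{4 x^{2} + 4} = f(x).

F(x) = - \frac{5 \log{\left(x^{2} + 1 \right)}}{8} + C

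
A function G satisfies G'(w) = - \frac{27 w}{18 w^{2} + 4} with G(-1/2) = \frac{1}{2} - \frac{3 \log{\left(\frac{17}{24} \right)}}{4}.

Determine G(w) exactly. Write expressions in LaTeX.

The substitution u = \frac{3 w^{2}}{2} + \frac{1}{3} works: G'(w) is exactly (dG/du)*(du/dw) for that inner function.
A general antiderivative is - \frac{3 \log{\left(\frac{3 w^{2}}{2} + \frac{1}{3} \right)}}{4} + C.
The condition gives C = \frac{1}{2} - \frac{3 \log{\left(\frac{17}{24} \right)}}{4} - (- \frac{3 \log{\left(\frac{17}{24} \right)}}{4}) = \frac{1}{2}.
So G(w) = - \frac{3 \log{\left(\frac{3 w^{2}}{2} + \frac{1}{3} \right)} - 2}{4}.
Check: d/dw[- \frac{3 \log{\left(\frac{3 w^{2}}{2} + \frac{1}{3} \right)} - 2}{4}] = - \frac{27 w}{18 w^{2} + 4} = G'(w).

G(w) = - \frac{3 \log{\left(\frac{3 w^{2}}{2} + \frac{1}{3} \right)} - 2}{4}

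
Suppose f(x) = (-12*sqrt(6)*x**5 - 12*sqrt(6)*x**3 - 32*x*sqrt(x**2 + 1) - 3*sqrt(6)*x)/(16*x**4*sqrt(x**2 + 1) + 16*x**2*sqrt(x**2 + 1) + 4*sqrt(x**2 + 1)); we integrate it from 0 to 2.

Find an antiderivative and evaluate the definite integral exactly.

Differentiate the proposed F(x) back; it has to land on f(x) exactly.
F(x) = (-6*sqrt(6)*x**2*sqrt(x**2 + 1) - 3*sqrt(6)*sqrt(x**2 + 1) + 8)/(8*x**2 + 4) is an antiderivative of f.
Check: d/dx[(-6*sqrt(6)*x**2*sqrt(x**2 + 1) - 3*sqrt(6)*sqrt(x**2 + 1) + 8)/(8*x**2 + 4)] = (-12*sqrt(6)*x**5 - 12*sqrt(6)*x**3 - 32*x*sqrt(x**2 + 1) - 3*sqrt(6)*x)/(16*x**4*sqrt(x**2 + 1) + 16*x**2*sqrt(x**2 + 1) + 4*sqrt(x**2 + 1)) = f(x).
F(2) = 2/9 - 3*sqrt(30)/4; F(0) = 2 - 3*sqrt(6)/4.
Integral = F(2) - F(0) = -3*sqrt(30)/4 - 16/9 + 3*sqrt(6)/4.

Antiderivative: F(x) = (-6*sqrt(6)*x**2*sqrt(x**2 + 1) - 3*sqrt(6)*sqrt(x**2 + 1) + 8)/(8*x**2 + 4); value = -3*sqrt(30)/4 - 16/9 + 3*sqrt(6)/4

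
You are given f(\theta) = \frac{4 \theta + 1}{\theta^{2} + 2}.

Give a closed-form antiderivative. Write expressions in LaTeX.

An antiderivative is F(\theta) = 2 \log{\left(\theta^{2} + 2 \right)} + \frac{\sqrt{2} \operatorname{atan}{\left(\frac{\sqrt{2} \theta}{2} \right)}}{2}.

Any candidate F(\theta) must reproduce f(\theta) exactly when differentiated.
Check: d/d\theta[2 \log{\left(\theta^{2} + 2 \right)} + \frac{\sqrt{2} \operatorname{atan}{\left(\frac{\sqrt{2} \theta}{2} \right)}}{2}] = \frac{4 \theta + 1}{\theta^{2} + 2} = f(\theta).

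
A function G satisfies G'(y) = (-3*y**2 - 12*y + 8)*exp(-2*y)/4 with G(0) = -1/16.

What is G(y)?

G'(y) has the shape u'v + uv' for u = 3*y**2/8 + 15*y/8 - 1/16 and v = exp(-2*y) — it is the derivative of the product u*v.
A general antiderivative is (6*y**2 + 30*y - 1)*exp(-2*y)/16 + C.
The condition gives C = -1/16 - (-1/16) = 0.
So G(y) = (6*y**2 + 30*y - 1)*exp(-2*y)/16.
Check: d/dy[(6*y**2 + 30*y - 1)*exp(-2*y)/16] = (-3*y**2 - 12*y + 8)*exp(-2*y)/4 = G'(y).

G(y) = (6*y**2 + 30*y - 1)*exp(-2*y)/16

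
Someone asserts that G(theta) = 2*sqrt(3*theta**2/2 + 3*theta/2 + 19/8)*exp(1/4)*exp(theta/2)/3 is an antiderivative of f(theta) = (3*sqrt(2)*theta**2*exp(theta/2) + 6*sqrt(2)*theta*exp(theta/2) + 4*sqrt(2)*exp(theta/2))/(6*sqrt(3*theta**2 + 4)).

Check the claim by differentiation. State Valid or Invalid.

Invalid: d/dtheta[G] - f = sqrt(2)*(12*theta**2*sqrt(3*theta**2 + 4)*exp(1/4)*exp(theta/2) - 6*theta**2*sqrt(12*theta**2 + 12*theta + 19)*exp(theta/2) + 36*theta*sqrt(3*theta**2 + 4)*exp(1/4)*exp(theta/2) - 12*theta*sqrt(12*theta**2 + 12*theta + 19)*exp(theta/2) + 31*sqrt(3*theta**2 + 4)*exp(1/4)*exp(theta/2) - 8*sqrt(12*theta**2 + 12*theta + 19)*exp(theta/2))/(12*sqrt(3*theta**2 + 4)*sqrt(12*theta**2 + 12*theta + 19)), which is not 0.

d/dtheta[G] = (12*sqrt(2)*theta**2*exp(1/4)*exp(theta/2) + 36*sqrt(2)*theta*exp(1/4)*exp(theta/2) + 31*sqrt(2)*exp(1/4)*exp(theta/2))/(12*sqrt(12*theta**2 + 12*theta + 19))
d/dtheta[G] - f(theta) = sqrt(2)*(12*theta**2*sqrt(3*theta**2 + 4)*exp(1/4)*exp(theta/2) - 6*theta**2*sqrt(12*theta**2 + 12*theta + 19)*exp(theta/2) + 36*theta*sqrt(3*theta**2 + 4)*exp(1/4)*exp(theta/2) - 12*theta*sqrt(12*theta**2 + 12*theta + 19)*exp(theta/2) + 31*sqrt(3*theta**2 + 4)*exp(1/4)*exp(theta/2) - 8*sqrt(12*theta**2 + 12*theta + 19)*exp(theta/2))/(12*sqrt(3*theta**2 + 4)*sqrt(12*theta**2 + 12*theta + 19)) != 0.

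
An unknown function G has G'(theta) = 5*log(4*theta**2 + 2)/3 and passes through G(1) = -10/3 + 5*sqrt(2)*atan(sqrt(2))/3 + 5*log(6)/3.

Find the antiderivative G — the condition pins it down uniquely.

Recover the given G'(theta) by differentiating a candidate G(theta); any mismatch rules it out.
A general antiderivative is 5*theta*log(4*theta**2 + 2)/3 - 10*theta/3 + 5*sqrt(2)*atan(sqrt(2)*theta)/3 + C.
The condition gives C = -10/3 + 5*sqrt(2)*atan(sqrt(2))/3 + 5*log(6)/3 - (-10/3 + 5*sqrt(2)*atan(sqrt(2))/3 + 5*log(6)/3) = 0.
So G(theta) = 5*theta*log(2*theta**2 + 1)/3 - 10*theta/3 + 5*theta*log(2)/3 + 5*sqrt(2)*atan(sqrt(2)*theta)/3.
Check: d/dtheta[5*theta*log(2*theta**2 + 1)/3 - 10*theta/3 + 5*theta*log(2)/3 + 5*sqrt(2)*atan(sqrt(2)*theta)/3] = 5*log(2*theta**2 + 1)/3 + 5*log(2)/3, which equals G'(theta).

G(theta) = 5*theta*log(2*theta**2 + 1)/3 - 10*theta/3 + 5*theta*log(2)/3 + 5*sqrt(2)*atan(sqrt(2)*theta)/3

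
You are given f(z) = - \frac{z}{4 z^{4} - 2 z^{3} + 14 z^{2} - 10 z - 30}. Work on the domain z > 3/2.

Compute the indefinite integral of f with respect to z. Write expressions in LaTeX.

Factor the denominator (2 \left(z + 1\right) \left(2 z - 3\right) \left(z^{2} + 5\right)) and decompose: f = \frac{13 z + 5}{348 \left(z^{2} + 5\right)} - \frac{6}{145 \left(2 z - 3\right)} - \frac{1}{60 \left(z + 1\right)}; each piece integrates to a log, atan, or power term.
Check: d/dz[\frac{- 72 \log{\left(z - \frac{3}{2} \right)} - 58 \log{\left(z + 1 \right)} + 65 \log{\left(z^{2} + 5 \right)} + 10 \sqrt{5} \operatorname{atan}{\left(\frac{\sqrt{5} z}{5} \right)}}{3480}] = - \frac{z}{4 z^{4} - 2 z^{3} + 14 z^{2} - 10 z - 30} = f(z).

F(z) = \frac{- 72 \log{\left(z - \frac{3}{2} \right)} - 58 \log{\left(z + 1 \right)} + 65 \log{\left(z^{2} + 5 \right)} + 10 \sqrt{5} \operatorname{atan}{\left(\frac{\sqrt{5} z}{5} \right)}}{3480} + C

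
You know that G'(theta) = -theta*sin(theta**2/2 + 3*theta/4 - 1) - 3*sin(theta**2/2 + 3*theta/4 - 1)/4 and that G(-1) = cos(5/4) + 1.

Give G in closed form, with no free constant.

The substitution u = theta**2/2 + 3*theta/4 - 1 works: G'(theta) is exactly (dG/du)*(du/dtheta) for that inner function.
A general antiderivative is cos(theta**2/2 + 3*theta/4 - 1) + C.
The condition gives C = cos(5/4) + 1 - (cos(5/4)) = 1.
So G(theta) = cos(theta**2/2 + 3*theta/4 - 1) + 1.
Check: d/dtheta[cos(theta**2/2 + 3*theta/4 - 1) + 1] = -theta*sin(theta**2/2 + 3*theta/4 - 1) - 3*sin(theta**2/2 + 3*theta/4 - 1)/4 = G'(theta).

G(theta) = cos(theta**2/2 + 3*theta/4 - 1) + 1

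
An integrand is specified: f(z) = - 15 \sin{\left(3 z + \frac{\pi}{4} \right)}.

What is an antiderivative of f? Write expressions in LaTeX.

Differentiate the proposed F(z) back; it has to land on f(z) exactly.
Check: d/dz[5 \cos{\left(3 z + \frac{\pi}{4} \right)}] = - 15 \sin{\left(3 z + \frac{\pi}{4} \right)} = f(z).

An antiderivative is F(z) = 5 \cos{\left(3 z + \frac{\pi}{4} \right)}.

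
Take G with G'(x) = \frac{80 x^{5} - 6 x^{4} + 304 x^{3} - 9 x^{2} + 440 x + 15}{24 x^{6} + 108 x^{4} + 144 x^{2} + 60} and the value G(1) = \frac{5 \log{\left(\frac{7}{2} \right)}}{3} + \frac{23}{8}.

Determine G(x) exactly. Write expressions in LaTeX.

A candidate passes only if d/dx[G] lands on the given G'(x) exactly.
A general antiderivative is \frac{5 \log{\left(x^{2} + \frac{5}{2} \right)}}{3} - \frac{3 \left(- 5 x^{2} - \frac{x}{3} - 1\right)}{2 \left(2 x^{2} + 2\right)} + C.
The condition gives C = \frac{5 \log{\left(\frac{7}{2} \right)}}{3} + \frac{23}{8} - (\frac{5 \log{\left(\frac{7}{2} \right)}}{3} + \frac{19}{8}) = \frac{1}{2}.
So G(x) = \frac{15 x^{2}}{4 x^{2} + 4} + \frac{x}{4 x^{2} + 4} + \frac{5 \log{\left(x^{2} + \frac{5}{2} \right)}}{3} + \frac{1}{2} + \frac{3}{4 x^{2} + 4}.
Check: d/dx[\frac{15 x^{2}}{4 x^{2} + 4} + \frac{x}{4 x^{2} + 4} + \frac{5 \log{\left(x^{2} + \frac{5}{2} \right)}}{3} + \frac{1}{2} + \frac{3}{4 x^{2} + 4}] = \frac{80 x^{5} - 6 x^{4} + 304 x^{3} - 9 x^{2} + 440 x + 15}{24 x^{6} + 108 x^{4} + 144 x^{2} + 60} = G'(x).

G(x) = \frac{15 x^{2}}{4 x^{2} + 4} + \frac{x}{4 x^{2} + 4} + \frac{5 \log{\left(x^{2} + \frac{5}{2} \right)}}{3} + \frac{1}{2} + \frac{3}{4 x^{2} + 4}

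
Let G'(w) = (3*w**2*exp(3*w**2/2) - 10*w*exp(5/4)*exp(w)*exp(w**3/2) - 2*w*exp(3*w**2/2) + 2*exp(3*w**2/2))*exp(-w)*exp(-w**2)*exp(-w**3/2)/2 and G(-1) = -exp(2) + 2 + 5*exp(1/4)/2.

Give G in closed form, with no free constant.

Check a candidate G(w) by differentiating: d/dw[G] must match the given G'(w).
A general antiderivative is 5*exp(5/4 - w**2)/2 - exp(-w**3/2 + w**2/2 - w) + C.
The condition gives C = -exp(2) + 2 + 5*exp(1/4)/2 - (-exp(2) + 5*exp(1/4)/2) = 2.
So G(w) = (4*exp(-5/4)*exp(w**2) + 5 - 2*exp(-5/4)*exp(-w)*exp(3*w**2/2)*exp(-w**3/2))*exp(5/4)*exp(-w**2)/2.
Check: d/dw[(4*exp(-5/4)*exp(w**2) + 5 - 2*exp(-5/4)*exp(-w)*exp(3*w**2/2)*exp(-w**3/2))*exp(5/4)*exp(-w**2)/2] = (3*w**2*exp(5/2)*exp(3*w**2/2)*exp(w**3/2) - 10*w*exp(15/4)*exp(w)*exp(w**3) - 2*w*exp(5/2)*exp(3*w**2/2)*exp(w**3/2) + 2*exp(5/2)*exp(3*w**2/2)*exp(w**3/2))*exp(-5/2)*exp(-w)*exp(-w**2)*exp(-w**3)/2, which equals G'(w).

G(w) = (4*exp(-5/4)*exp(w**2) + 5 - 2*exp(-5/4)*exp(-w)*exp(3*w**2/2)*exp(-w**3/2))*exp(5/4)*exp(-w**2)/2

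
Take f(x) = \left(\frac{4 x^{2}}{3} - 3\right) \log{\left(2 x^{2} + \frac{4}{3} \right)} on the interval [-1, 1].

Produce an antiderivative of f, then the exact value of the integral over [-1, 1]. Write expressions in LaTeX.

A candidate is checked by its d/dx: the result must match f(x).
F(x) = \frac{4 x^{3} \log{\left(2 x^{2} + \frac{4}{3} \right)}}{9} - \frac{8 x^{3}}{27} - 3 x \log{\left(2 x^{2} + \frac{4}{3} \right)} + \frac{178 x}{27} - \frac{178 \sqrt{6} \operatorname{atan}{\left(\frac{\sqrt{6} x}{2} \right)}}{81} is an antiderivative of f.
Check: d/dx[\frac{4 x^{3} \log{\left(2 x^{2} + \frac{4}{3} \right)}}{9} - \frac{8 x^{3}}{27} - 3 x \log{\left(2 x^{2} + \frac{4}{3} \right)} + \frac{178 x}{27} - \frac{178 \sqrt{6} \operatorname{atan}{\left(\frac{\sqrt{6} x}{2} \right)}}{81}] = \frac{4 x^{2} \log{\left(x^{2} + \frac{2}{3} \right)}}{3} + \frac{4 x^{2} \log{\left(2 \right)}}{3} - 3 \log{\left(x^{2} + \frac{2}{3} \right)} - 3 \log{\left(2 \right)}, which equals f(x).
F(1) = - \frac{178 \sqrt{6} \operatorname{atan}{\left(\frac{\sqrt{6}}{2} \right)}}{81} - \frac{23 \log{\left(\frac{10}{3} \right)}}{9} + \frac{170}{27}; F(-1) = - \frac{170}{27} + \frac{23 \log{\left(\frac{10}{3} \right)}}{9} + \frac{178 \sqrt{6} \operatorname{atan}{\left(\frac{\sqrt{6}}{2} \right)}}{81}.
Integral = F(1) - F(-1) = - \frac{356 \sqrt{6} \operatorname{atan}{\left(\frac{\sqrt{6}}{2} \right)}}{81} - \frac{46 \log{\left(\frac{10}{3} \right)}}{9} + \frac{340}{27}.

Antiderivative: F(x) = \frac{4 x^{3} \log{\left(2 x^{2} + \frac{4}{3} \right)}}{9} - \frac{8 x^{3}}{27} - 3 x \log{\left(2 x^{2} + \frac{4}{3} \right)} + \frac{178 x}{27} - \frac{178 \sqrt{6} \operatorname{atan}{\left(\frac{\sqrt{6} x}{2} \right)}}{81}; value = - \frac{356 \sqrt{6} \operatorname{atan}{\left(\frac{\sqrt{6}}{2} \right)}}{81} - \frac{46 \log{\left(\frac{10}{3} \right)}}{9} + \frac{340}{27}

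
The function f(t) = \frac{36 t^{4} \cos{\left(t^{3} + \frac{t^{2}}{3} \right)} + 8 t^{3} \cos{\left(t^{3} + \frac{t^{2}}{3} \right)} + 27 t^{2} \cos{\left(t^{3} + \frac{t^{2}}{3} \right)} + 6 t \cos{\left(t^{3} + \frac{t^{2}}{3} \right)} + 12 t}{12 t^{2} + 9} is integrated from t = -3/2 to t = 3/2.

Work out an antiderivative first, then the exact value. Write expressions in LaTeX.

Differentiate the proposed F(t) back; it has to land on f(t) exactly.
F(t) = \frac{\log{\left(4 t^{2} + 3 \right)} + 2 \sin{\left(t^{3} + \frac{t^{2}}{3} \right)}}{2} is an antiderivative of f.
Check: d/dt[\frac{\log{\left(4 t^{2} + 3 \right)} + 2 \sin{\left(t^{3} + \frac{t^{2}}{3} \right)}}{2}] = \frac{36 t^{4} \cos{\left(t^{3} + \frac{t^{2}}{3} \right)} + 8 t^{3} \cos{\left(t^{3} + \frac{t^{2}}{3} \right)} + 27 t^{2} \cos{\left(t^{3} + \frac{t^{2}}{3} \right)} + 6 t \cos{\left(t^{3} + \frac{t^{2}}{3} \right)} + 12 t}{12 t^{2} + 9} = f(t).
F(3/2) = \sin{\left(\frac{33}{8} \right)} + \frac{\log{\left(12 \right)}}{2}; F(-3/2) = - \sin{\left(\frac{21}{8} \right)} + \frac{\log{\left(12 \right)}}{2}.
Integral = F(3/2) - F(-3/2) = \sin{\left(\frac{33}{8} \right)} + \sin{\left(\frac{21}{8} \right)}.

Antiderivative: F(t) = \frac{\log{\left(4 t^{2} + 3 \right)} + 2 \sin{\left(t^{3} + \frac{t^{2}}{3} \right)}}{2}; value = \sin{\left(\frac{33}{8} \right)} + \sin{\left(\frac{21}{8} \right)}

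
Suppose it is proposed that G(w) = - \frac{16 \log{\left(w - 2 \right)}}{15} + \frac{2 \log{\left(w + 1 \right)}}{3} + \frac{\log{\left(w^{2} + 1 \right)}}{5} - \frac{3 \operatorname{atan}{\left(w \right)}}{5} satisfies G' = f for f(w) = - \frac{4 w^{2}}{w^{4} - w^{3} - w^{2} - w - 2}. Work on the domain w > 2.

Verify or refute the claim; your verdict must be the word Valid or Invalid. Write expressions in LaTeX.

d/dw[G] = \frac{- 17 w^{2} - 3 w - 6}{5 w^{4} - 5 w^{3} - 5 w^{2} - 5 w - 10}
d/dw[G] - f(w) = \frac{3}{5 w^{2} + 5} != 0.

Invalid: d/dw[G] - f = \frac{3}{5 w^{2} + 5}, which is not 0.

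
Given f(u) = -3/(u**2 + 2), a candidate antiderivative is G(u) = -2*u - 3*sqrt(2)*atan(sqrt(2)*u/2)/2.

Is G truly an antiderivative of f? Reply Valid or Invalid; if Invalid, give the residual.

d/du[G] = (-2*u**2 - 7)/(u**2 + 2)
d/du[G] - f(u) = -2 != 0.

Invalid: d/du[G] - f = -2, which is not 0.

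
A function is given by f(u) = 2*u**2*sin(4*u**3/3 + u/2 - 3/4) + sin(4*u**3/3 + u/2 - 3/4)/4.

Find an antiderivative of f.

f matches the chain-rule pattern g'(h)*h' with inner function h(u) = 4*u**3/3 + u/2 - 3/4; substituting w = h(u) collapses the integral.
Check: d/du[-cos(4*u**3/3 + u/2 - 3/4)/2] = 2*u**2*sin(4*u**3/3 + u/2 - 3/4) + sin(4*u**3/3 + u/2 - 3/4)/4 = f(u).

An antiderivative is F(u) = -cos(4*u**3/3 + u/2 - 3/4)/2.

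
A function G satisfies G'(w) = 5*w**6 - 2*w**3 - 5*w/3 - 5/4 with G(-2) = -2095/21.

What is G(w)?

Integrate term by term and add the pieces.
A general antiderivative is 5*w**7/7 - w**4/2 - 5*w**2/6 - 5*w/4 + C.
The condition gives C = -2095/21 - (-4211/42) = 1/2.
So G(w) = 5*w**7/7 - w**4/2 - 5*w**2/6 - 5*w/4 + 1/2.
Check: d/dw[5*w**7/7 - w**4/2 - 5*w**2/6 - 5*w/4 + 1/2] = 5*w**6 - 2*w**3 - 5*w/3 - 5/4 = G'(w).

G(w) = 5*w**7/7 - w**4/2 - 5*w**2/6 - 5*w/4 + 1/2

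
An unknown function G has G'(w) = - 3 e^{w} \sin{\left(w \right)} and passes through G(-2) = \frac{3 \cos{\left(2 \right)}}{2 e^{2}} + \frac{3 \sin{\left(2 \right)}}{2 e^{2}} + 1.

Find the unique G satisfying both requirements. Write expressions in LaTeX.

Differentiate the proposed G(w) back; it has to land on the given G'(w).
A general antiderivative is - \frac{3 e^{w} \sin{\left(w \right)}}{2} + \frac{3 e^{w} \cos{\left(w \right)}}{2} + C.
The condition gives C = \frac{3 \cos{\left(2 \right)}}{2 e^{2}} + \frac{3 \sin{\left(2 \right)}}{2 e^{2}} + 1 - (\frac{3 \cos{\left(2 \right)}}{2 e^{2}} + \frac{3 \sin{\left(2 \right)}}{2 e^{2}}) = 1.
So G(w) = - \frac{3 e^{w} \sin{\left(w \right)}}{2} + \frac{3 e^{w} \cos{\left(w \right)}}{2} + 1.
Check: d/dw[- \frac{3 e^{w} \sin{\left(w \right)}}{2} + \frac{3 e^{w} \cos{\left(w \right)}}{2} + 1] = - 3 e^{w} \sin{\left(w \right)} = G'(w).

G(w) = - \frac{3 e^{w} \sin{\left(w \right)}}{2} + \frac{3 e^{w} \cos{\left(w \right)}}{2} + 1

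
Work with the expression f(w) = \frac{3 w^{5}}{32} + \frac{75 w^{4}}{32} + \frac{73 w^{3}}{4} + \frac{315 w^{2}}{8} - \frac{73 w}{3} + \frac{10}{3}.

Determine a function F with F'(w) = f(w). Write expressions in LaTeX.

f matches the chain-rule pattern g'(h)*h' with inner function h(w) = \frac{w^{2}}{4} + \frac{5 w}{2} - \frac{2}{3}; substituting u = h(w) collapses the integral.
Check: d/dw[\frac{\left(3 w^{2} + 30 w - 8\right)^{3}}{1728}] = \frac{3 w^{5}}{32} + \frac{75 w^{4}}{32} + \frac{73 w^{3}}{4} + \frac{315 w^{2}}{8} - \frac{73 w}{3} + \frac{10}{3} = f(w).

An antiderivative is F(w) = \frac{\left(3 w^{2} + 30 w - 8\right)^{3}}{1728}.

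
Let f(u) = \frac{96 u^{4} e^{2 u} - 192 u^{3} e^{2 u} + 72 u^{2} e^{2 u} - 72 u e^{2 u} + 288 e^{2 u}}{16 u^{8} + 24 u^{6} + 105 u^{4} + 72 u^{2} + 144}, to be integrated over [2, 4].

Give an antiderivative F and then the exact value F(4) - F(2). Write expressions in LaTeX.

f has the shape v'r + vr' for v = \frac{2}{\frac{2 u^{4}}{3} + \frac{u^{2}}{2} + 2} and r = e^{2 u} — it is the derivative of the product v*r.
F(u) = \frac{12 e^{2 u}}{4 u^{4} + 3 u^{2} + 12} is an antiderivative of f.
Check: d/du[\frac{12 e^{2 u}}{4 u^{4} + 3 u^{2} + 12}] = \frac{96 u^{4} e^{2 u} - 192 u^{3} e^{2 u} + 72 u^{2} e^{2 u} - 72 u e^{2 u} + 288 e^{2 u}}{16 u^{8} + 24 u^{6} + 105 u^{4} + 72 u^{2} + 144} = f(u).
F(4) = \frac{3 e^{8}}{271}; F(2) = \frac{3 e^{4}}{22}.
Integral = F(4) - F(2) = - \frac{3 e^{4}}{22} + \frac{3 e^{8}}{271}.

Antiderivative: F(u) = \frac{12 e^{2 u}}{4 u^{4} + 3 u^{2} + 12}; value = - \frac{3 e^{4}}{22} + \frac{3 e^{8}}{271}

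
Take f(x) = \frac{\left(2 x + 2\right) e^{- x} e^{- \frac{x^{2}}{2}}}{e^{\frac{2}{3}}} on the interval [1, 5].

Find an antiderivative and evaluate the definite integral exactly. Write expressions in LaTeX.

Antiderivative: F(x) = - \frac{2 e^{- x} e^{- \frac{x^{2}}{2}}}{e^{\frac{2}{3}}}; value = - \frac{2}{e^{\frac{109}{6}}} + \frac{2}{e^{\frac{13}{6}}}

The substitution u = - \frac{x^{2}}{2} - x - \frac{2}{3} works: f is exactly (dF/du)*(du/dx) for that inner function.
F(x) = - \frac{2 e^{- x} e^{- \frac{x^{2}}{2}}}{e^{\frac{2}{3}}} is an antiderivative of f.
Check: d/dx[- \frac{2 e^{- x} e^{- \frac{x^{2}}{2}}}{e^{\frac{2}{3}}}] = \frac{\left(2 x + 2\right) e^{- x} e^{- \frac{x^{2}}{2}}}{e^{\frac{2}{3}}} = f(x).
F(5) = - \frac{2}{e^{\frac{109}{6}}}; F(1) = - \frac{2}{e^{\frac{13}{6}}}.
Integral = F(5) - F(1) = - \frac{2}{e^{\frac{109}{6}}} + \frac{2}{e^{\frac{13}{6}}}.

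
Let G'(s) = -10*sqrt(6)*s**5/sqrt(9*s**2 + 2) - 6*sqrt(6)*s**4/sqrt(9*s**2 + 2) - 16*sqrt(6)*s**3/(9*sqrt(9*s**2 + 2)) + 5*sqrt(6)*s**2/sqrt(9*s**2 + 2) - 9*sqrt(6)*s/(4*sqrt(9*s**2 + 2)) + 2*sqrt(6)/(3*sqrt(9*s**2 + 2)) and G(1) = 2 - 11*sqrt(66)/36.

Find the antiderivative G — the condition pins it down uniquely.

G(s) = -2*sqrt(6)*s**4*sqrt(9*s**2 + 2)/9 - sqrt(6)*s**3*sqrt(9*s**2 + 2)/6 + sqrt(6)*s*sqrt(9*s**2 + 2)/3 - sqrt(6)*sqrt(9*s**2 + 2)/4 + 2

G'(s) has the shape u'v + uv' for u = -sqrt(3*s**2/2 + 1/3) and v = 4*s**4/3 + s**3 - 2*s + 3/2 — it is the derivative of the product u*v.
A general antiderivative is -sqrt(3*s**2/2 + 1/3)*(4*s**4/3 + s**3 - 2*s + 3/2) + C.
The condition gives C = 2 - 11*sqrt(66)/36 - (-11*sqrt(66)/36) = 2.
So G(s) = -2*sqrt(6)*s**4*sqrt(9*s**2 + 2)/9 - sqrt(6)*s**3*sqrt(9*s**2 + 2)/6 + sqrt(6)*s*sqrt(9*s**2 + 2)/3 - sqrt(6)*sqrt(9*s**2 + 2)/4 + 2.
Check: d/ds[-2*sqrt(6)*s**4*sqrt(9*s**2 + 2)/9 - sqrt(6)*s**3*sqrt(9*s**2 + 2)/6 + sqrt(6)*s*sqrt(9*s**2 + 2)/3 - sqrt(6)*sqrt(9*s**2 + 2)/4 + 2] = (-360*sqrt(6)*s**5 - 216*sqrt(6)*s**4 - 64*sqrt(6)*s**3 + 180*sqrt(6)*s**2 - 81*sqrt(6)*s + 24*sqrt(6))/(36*sqrt(9*s**2 + 2)), which equals G'(s).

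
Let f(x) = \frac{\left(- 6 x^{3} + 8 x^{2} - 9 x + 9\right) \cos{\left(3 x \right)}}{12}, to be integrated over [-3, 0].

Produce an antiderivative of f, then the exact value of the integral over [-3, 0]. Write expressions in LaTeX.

For F(x) to be correct the identity F'(x) - f(x) = 0 must hold.
F(x) = \frac{- 54 x^{3} \sin{\left(3 x \right)} + 72 x^{2} \sin{\left(3 x \right)} - 54 x^{2} \cos{\left(3 x \right)} - 45 x \sin{\left(3 x \right)} + 48 x \cos{\left(3 x \right)} + 65 \sin{\left(3 x \right)} - 15 \cos{\left(3 x \right)}}{324} is an antiderivative of f.
Check: d/dx[\frac{- 54 x^{3} \sin{\left(3 x \right)} + 72 x^{2} \sin{\left(3 x \right)} - 54 x^{2} \cos{\left(3 x \right)} - 45 x \sin{\left(3 x \right)} + 48 x \cos{\left(3 x \right)} + 65 \sin{\left(3 x \right)} - 15 \cos{\left(3 x \right)}}{324}] = - \frac{x^{3} \cos{\left(3 x \right)}}{2} + \frac{2 x^{2} \cos{\left(3 x \right)}}{3} - \frac{3 x \cos{\left(3 x \right)}}{4} + \frac{3 \cos{\left(3 x \right)}}{4}, which equals f(x).
F(0) = - \frac{5}{108}; F(-3) = - \frac{1153 \sin{\left(9 \right)}}{162} - \frac{215 \cos{\left(9 \right)}}{108}.
Integral = F(0) - F(-3) = \frac{215 \cos{\left(9 \right)}}{108} - \frac{5}{108} + \frac{1153 \sin{\left(9 \right)}}{162}.

Antiderivative: F(x) = \frac{- 54 x^{3} \sin{\left(3 x \right)} + 72 x^{2} \sin{\left(3 x \right)} - 54 x^{2} \cos{\left(3 x \right)} - 45 x \sin{\left(3 x \right)} + 48 x \cos{\left(3 x \right)} + 65 \sin{\left(3 x \right)} - 15 \cos{\left(3 x \right)}}{324}; value = \frac{215 \cos{\left(9 \right)}}{108} - \frac{5}{108} + \frac{1153 \sin{\left(9 \right)}}{162}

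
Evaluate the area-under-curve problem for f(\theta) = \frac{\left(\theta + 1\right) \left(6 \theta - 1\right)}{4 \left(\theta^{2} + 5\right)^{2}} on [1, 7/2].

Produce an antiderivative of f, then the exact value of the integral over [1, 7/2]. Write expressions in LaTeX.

A first test for any F(\theta): its \theta-derivative must equal f(\theta) identically.
F(\theta) = \frac{29 \sqrt{5} \theta^{2} \operatorname{atan}{\left(\frac{\sqrt{5} \theta}{5} \right)} - 155 \theta + 145 \sqrt{5} \operatorname{atan}{\left(\frac{\sqrt{5} \theta}{5} \right)} - 125}{200 \left(\theta^{2} + 5\right)} is an antiderivative of f.
Check: d/d\theta[\frac{29 \sqrt{5} \theta^{2} \operatorname{atan}{\left(\frac{\sqrt{5} \theta}{5} \right)} - 155 \theta + 145 \sqrt{5} \operatorname{atan}{\left(\frac{\sqrt{5} \theta}{5} \right)} - 125}{200 \left(\theta^{2} + 5\right)}] = \frac{6 \theta^{2} + 5 \theta - 1}{4 \theta^{4} + 40 \theta^{2} + 100}, which equals f(\theta).
F(7/2) = - \frac{89}{460} + \frac{29 \sqrt{5} \operatorname{atan}{\left(\frac{7 \sqrt{5}}{10} \right)}}{200}; F(1) = - \frac{7}{30} + \frac{29 \sqrt{5} \operatorname{atan}{\left(\frac{\sqrt{5}}{5} \right)}}{200}.
Integral = F(7/2) - F(1) = - \frac{29 \sqrt{5} \operatorname{atan}{\left(\frac{\sqrt{5}}{5} \right)}}{200} + \frac{11}{276} + \frac{29 \sqrt{5} \operatorname{atan}{\left(\frac{7 \sqrt{5}}{10} \right)}}{200}.

Antiderivative: F(\theta) = \frac{29 \sqrt{5} \theta^{2} \operatorname{atan}{\left(\frac{\sqrt{5} \theta}{5} \right)} - 155 \theta + 145 \sqrt{5} \operatorname{atan}{\left(\frac{\sqrt{5} \theta}{5} \right)} - 125}{200 \left(\theta^{2} + 5\right)}; value = - \frac{29 \sqrt{5} \operatorname{atan}{\left(\frac{\sqrt{5}}{5} \right)}}{200} + \frac{11}{276} + \frac{29 \sqrt{5} \operatorname{atan}{\left(\frac{7 \sqrt{5}}{10} \right)}}{200}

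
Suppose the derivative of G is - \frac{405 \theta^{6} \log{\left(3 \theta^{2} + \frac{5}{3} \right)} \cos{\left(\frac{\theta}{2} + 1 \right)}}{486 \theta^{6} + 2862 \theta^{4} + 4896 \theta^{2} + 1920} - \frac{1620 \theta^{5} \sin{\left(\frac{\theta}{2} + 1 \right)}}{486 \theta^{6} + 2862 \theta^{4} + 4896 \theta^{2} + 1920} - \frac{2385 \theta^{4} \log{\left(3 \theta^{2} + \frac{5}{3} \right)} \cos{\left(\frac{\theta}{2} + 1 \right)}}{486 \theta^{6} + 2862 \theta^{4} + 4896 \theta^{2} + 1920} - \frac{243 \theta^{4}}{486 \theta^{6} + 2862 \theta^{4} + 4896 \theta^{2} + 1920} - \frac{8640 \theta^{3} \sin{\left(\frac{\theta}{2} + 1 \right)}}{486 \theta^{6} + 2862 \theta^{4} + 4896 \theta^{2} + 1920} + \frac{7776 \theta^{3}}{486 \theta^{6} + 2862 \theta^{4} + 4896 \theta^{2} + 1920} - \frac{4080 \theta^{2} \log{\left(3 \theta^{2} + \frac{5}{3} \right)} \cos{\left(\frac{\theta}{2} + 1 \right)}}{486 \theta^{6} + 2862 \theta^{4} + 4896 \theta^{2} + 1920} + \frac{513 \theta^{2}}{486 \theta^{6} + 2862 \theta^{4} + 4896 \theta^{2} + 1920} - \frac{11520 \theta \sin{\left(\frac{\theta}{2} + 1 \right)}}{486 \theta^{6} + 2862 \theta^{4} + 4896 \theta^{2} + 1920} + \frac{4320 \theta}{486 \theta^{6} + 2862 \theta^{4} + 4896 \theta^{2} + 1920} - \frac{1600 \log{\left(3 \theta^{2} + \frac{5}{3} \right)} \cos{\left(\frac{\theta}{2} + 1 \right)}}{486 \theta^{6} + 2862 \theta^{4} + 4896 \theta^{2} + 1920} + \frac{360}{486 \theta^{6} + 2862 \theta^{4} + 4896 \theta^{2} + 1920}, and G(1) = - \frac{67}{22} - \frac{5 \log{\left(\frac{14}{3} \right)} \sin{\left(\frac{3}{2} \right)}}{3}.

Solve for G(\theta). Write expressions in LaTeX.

G(\theta) = \frac{\theta}{2 \theta^{2} + \frac{16}{3}} - \frac{5 \log{\left(3 \theta^{2} + \frac{5}{3} \right)} \sin{\left(\frac{\theta}{2} + 1 \right)}}{3} - 1 - \frac{4}{\frac{\theta^{2}}{2} + \frac{4}{3}}

Integrate term by term and add the pieces.
A general antiderivative is \frac{\frac{\theta}{4} - 4}{\frac{\theta^{2}}{2} + \frac{4}{3}} - \frac{5 \log{\left(3 \theta^{2} + \frac{5}{3} \right)} \sin{\left(\frac{\theta}{2} + 1 \right)}}{3} + C.
The condition gives C = - \frac{67}{22} - \frac{5 \log{\left(\frac{14}{3} \right)} \sin{\left(\frac{3}{2} \right)}}{3} - (- \frac{5 \log{\left(\frac{14}{3} \right)} \sin{\left(\frac{3}{2} \right)}}{3} - \frac{45}{22}) = -1.
So G(\theta) = \frac{\theta}{2 \theta^{2} + \frac{16}{3}} - \frac{5 \log{\left(3 \theta^{2} + \frac{5}{3} \right)} \sin{\left(\frac{\theta}{2} + 1 \right)}}{3} - 1 - \frac{4}{\frac{\theta^{2}}{2} + \frac{4}{3}}.
Check: d/d\theta[\frac{\theta}{2 \theta^{2} + \frac{16}{3}} - \frac{5 \log{\left(3 \theta^{2} + \frac{5}{3} \right)} \sin{\left(\frac{\theta}{2} + 1 \right)}}{3} - 1 - \frac{4}{\frac{\theta^{2}}{2} + \frac{4}{3}}] = \frac{- 405 \theta^{6} \log{\left(3 \theta^{2} + \frac{5}{3} \right)} \cos{\left(\frac{\theta}{2} + 1 \right)} - 1620 \theta^{5} \sin{\left(\frac{\theta}{2} + 1 \right)} - 2385 \theta^{4} \log{\left(3 \theta^{2} + \frac{5}{3} \right)} \cos{\left(\frac{\theta}{2} + 1 \right)} - 243 \theta^{4} - 8640 \theta^{3} \sin{\left(\frac{\theta}{2} + 1 \right)} + 7776 \theta^{3} - 4080 \theta^{2} \log{\left(3 \theta^{2} + \frac{5}{3} \right)} \cos{\left(\frac{\theta}{2} + 1 \right)} + 513 \theta^{2} - 11520 \theta \sin{\left(\frac{\theta}{2} + 1 \right)} + 4320 \theta - 1600 \log{\left(3 \theta^{2} + \frac{5}{3} \right)} \cos{\left(\frac{\theta}{2} + 1 \right)} + 360}{486 \theta^{6} + 2862 \theta^{4} + 4896 \theta^{2} + 1920}, which equals G'(\theta).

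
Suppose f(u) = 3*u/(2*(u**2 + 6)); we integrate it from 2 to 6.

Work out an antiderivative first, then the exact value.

The substitution w = u**2 + 6 works: f is exactly (dF/dw)*(dw/du) for that inner function.
F(u) = 3*log(u**2 + 6)/4 is an antiderivative of f.
Check: d/du[3*log(u**2 + 6)/4] = 3*u/(2*u**2 + 12), which equals f(u).
F(6) = 3*log(42)/4; F(2) = 3*log(10)/4.
Integral = F(6) - F(2) = -3*log(10)/4 + 3*log(42)/4.

Antiderivative: F(u) = 3*log(u**2 + 6)/4; value = -3*log(10)/4 + 3*log(42)/4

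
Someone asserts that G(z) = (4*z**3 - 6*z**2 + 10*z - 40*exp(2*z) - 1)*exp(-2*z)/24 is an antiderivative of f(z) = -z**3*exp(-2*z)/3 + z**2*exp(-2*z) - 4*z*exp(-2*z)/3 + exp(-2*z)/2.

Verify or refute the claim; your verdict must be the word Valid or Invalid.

Valid: G'(z) = f(z).

d/dz[G] = (-2*z**3 + 6*z**2 - 8*z + 3)*exp(-2*z)/6
This equals f(z) exactly, so the claim holds.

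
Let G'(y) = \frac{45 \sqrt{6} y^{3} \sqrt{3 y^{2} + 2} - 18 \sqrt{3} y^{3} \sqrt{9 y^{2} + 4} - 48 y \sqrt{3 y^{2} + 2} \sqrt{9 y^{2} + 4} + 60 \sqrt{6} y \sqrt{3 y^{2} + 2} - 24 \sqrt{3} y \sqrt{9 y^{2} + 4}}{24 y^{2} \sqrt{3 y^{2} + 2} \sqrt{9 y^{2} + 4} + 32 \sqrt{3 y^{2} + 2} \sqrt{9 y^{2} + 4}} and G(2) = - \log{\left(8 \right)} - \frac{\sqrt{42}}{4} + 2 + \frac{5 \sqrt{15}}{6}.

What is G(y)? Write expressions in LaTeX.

Differentiate the proposed G(y) back; it has to land on the given G'(y).
A general antiderivative is - \frac{3 \sqrt{y^{2} + \frac{2}{3}}}{4} + \frac{5 \sqrt{\frac{3 y^{2}}{2} + \frac{2}{3}}}{4} - \log{\left(\frac{3 y^{2}}{2} + 2 \right)} + C.
The condition gives C = - \log{\left(8 \right)} - \frac{\sqrt{42}}{4} + 2 + \frac{5 \sqrt{15}}{6} - (- \log{\left(8 \right)} - \frac{\sqrt{42}}{4} + \frac{5 \sqrt{15}}{6}) = 2.
So G(y) = \frac{- 6 \sqrt{3} \sqrt{3 y^{2} + 2} + 5 \sqrt{6} \sqrt{9 y^{2} + 4} - 24 \log{\left(\frac{3 y^{2}}{2} + 2 \right)} + 48}{24}.
Check: d/dy[\frac{- 6 \sqrt{3} \sqrt{3 y^{2} + 2} + 5 \sqrt{6} \sqrt{9 y^{2} + 4} - 24 \log{\left(\frac{3 y^{2}}{2} + 2 \right)} + 48}{24}] = \frac{45 \sqrt{6} y^{3} \sqrt{3 y^{2} + 2} - 18 \sqrt{3} y^{3} \sqrt{9 y^{2} + 4} - 48 y \sqrt{3 y^{2} + 2} \sqrt{9 y^{2} + 4} + 60 \sqrt{6} y \sqrt{3 y^{2} + 2} - 24 \sqrt{3} y \sqrt{9 y^{2} + 4}}{24 y^{2} \sqrt{3 y^{2} + 2} \sqrt{9 y^{2} + 4} + 32 \sqrt{3 y^{2} + 2} \sqrt{9 y^{2} + 4}} = G'(y).

G(y) = \frac{- 6 \sqrt{3} \sqrt{3 y^{2} + 2} + 5 \sqrt{6} \sqrt{9 y^{2} + 4} - 24 \log{\left(\frac{3 y^{2}}{2} + 2 \right)} + 48}{24}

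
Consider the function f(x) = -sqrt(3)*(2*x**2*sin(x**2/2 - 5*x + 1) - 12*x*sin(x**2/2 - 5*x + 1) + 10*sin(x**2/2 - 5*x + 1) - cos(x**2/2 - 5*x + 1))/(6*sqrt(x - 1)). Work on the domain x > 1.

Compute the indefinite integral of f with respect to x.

F(x) = sqrt(3)*sqrt(x - 1)*cos(x**2/2 - 5*x + 1)/3 + C

f has the shape u'v + uv' for u = sqrt(3*x - 3)/3 and v = cos(x**2/2 - 5*x + 1) — it is the derivative of the product u*v.
Check: d/dx[sqrt(3)*sqrt(x - 1)*cos(x**2/2 - 5*x + 1)/3] = (-2*sqrt(3)*x**2*sin(x**2/2 - 5*x + 1) + 12*sqrt(3)*x*sin(x**2/2 - 5*x + 1) - 10*sqrt(3)*sin(x**2/2 - 5*x + 1) + sqrt(3)*cos(x**2/2 - 5*x + 1))/(6*sqrt(x - 1)), which equals f(x).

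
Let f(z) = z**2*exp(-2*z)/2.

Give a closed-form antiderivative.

Recognize the product-rule pattern: f = u'v + uv' with u = -z**2/4 - z/4 - 1/8, v = exp(-2*z), so integration by parts undoes it.
Check: d/dz[(-2*z**2 - 2*z - 1)*exp(-2*z)/8] = z**2*exp(-2*z)/2 = f(z).

An antiderivative is F(z) = (-2*z**2 - 2*z - 1)*exp(-2*z)/8.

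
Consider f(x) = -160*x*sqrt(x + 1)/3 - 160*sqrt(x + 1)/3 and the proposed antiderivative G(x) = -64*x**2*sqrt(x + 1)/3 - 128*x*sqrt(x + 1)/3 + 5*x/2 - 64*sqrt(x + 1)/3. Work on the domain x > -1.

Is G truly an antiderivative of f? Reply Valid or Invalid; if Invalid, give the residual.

Invalid: d/dx[G] - f = 5/2, which is not 0.

d/dx[G] = (-320*x**2 - 640*x + 15*sqrt(x + 1) - 320)/(6*sqrt(x + 1))
d/dx[G] - f(x) = 5/2 != 0.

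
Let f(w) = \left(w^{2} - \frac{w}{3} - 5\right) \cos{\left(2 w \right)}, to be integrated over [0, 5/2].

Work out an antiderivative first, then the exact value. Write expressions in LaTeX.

Antiderivative: F(w) = \frac{w^{2} \sin{\left(2 w \right)}}{2} - \frac{w \sin{\left(2 w \right)}}{6} + \frac{w \cos{\left(2 w \right)}}{2} - \frac{11 \sin{\left(2 w \right)}}{4} - \frac{\cos{\left(2 w \right)}}{12}; value = - \frac{\sin{\left(5 \right)}}{24} + \frac{1}{12} + \frac{7 \cos{\left(5 \right)}}{6}

For F(w) to be correct the identity F'(w) - f(w) = 0 must hold.
F(w) = \frac{w^{2} \sin{\left(2 w \right)}}{2} - \frac{w \sin{\left(2 w \right)}}{6} + \frac{w \cos{\left(2 w \right)}}{2} - \frac{11 \sin{\left(2 w \right)}}{4} - \frac{\cos{\left(2 w \right)}}{12} is an antiderivative of f.
Check: d/dw[\frac{w^{2} \sin{\left(2 w \right)}}{2} - \frac{w \sin{\left(2 w \right)}}{6} + \frac{w \cos{\left(2 w \right)}}{2} - \frac{11 \sin{\left(2 w \right)}}{4} - \frac{\cos{\left(2 w \right)}}{12}] = w^{2} \cos{\left(2 w \right)} - \frac{w \cos{\left(2 w \right)}}{3} - 5 \cos{\left(2 w \right)}, which equals f(w).
F(5/2) = - \frac{\sin{\left(5 \right)}}{24} + \frac{7 \cos{\left(5 \right)}}{6}; F(0) = - \frac{1}{12}.
Integral = F(5/2) - F(0) = - \frac{\sin{\left(5 \right)}}{24} + \frac{1}{12} + \frac{7 \cos{\left(5 \right)}}{6}.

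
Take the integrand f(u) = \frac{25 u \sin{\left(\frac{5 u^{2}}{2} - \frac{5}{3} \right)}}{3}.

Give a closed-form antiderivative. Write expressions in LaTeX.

An antiderivative is F(u) = - \frac{5 \cos{\left(\frac{5 u^{2}}{2} - \frac{5}{3} \right)}}{3}.

The substitution w = \frac{5 u^{2}}{2} - \frac{5}{3} works: f is exactly (dF/dw)*(dw/du) for that inner function.
Check: d/du[- \frac{5 \cos{\left(\frac{5 u^{2}}{2} - \frac{5}{3} \right)}}{3}] = \frac{25 u \sin{\left(\frac{5 u^{2}}{2} - \frac{5}{3} \right)}}{3} = f(u).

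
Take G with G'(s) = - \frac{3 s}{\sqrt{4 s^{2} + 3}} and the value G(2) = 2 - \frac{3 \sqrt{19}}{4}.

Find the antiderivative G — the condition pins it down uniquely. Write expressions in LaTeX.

G(s) = 2 - \frac{3 \sqrt{4 s^{2} + 3}}{4}

The substitution u = 4 s^{2} + 3 works: G'(s) is exactly (dG/du)*(du/ds) for that inner function.
A general antiderivative is - \frac{3 \sqrt{4 s^{2} + 3}}{4} + C.
The condition gives C = 2 - \frac{3 \sqrt{19}}{4} - (- \frac{3 \sqrt{19}}{4}) = 2.
So G(s) = 2 - \frac{3 \sqrt{4 s^{2} + 3}}{4}.
Check: d/ds[2 - \frac{3 \sqrt{4 s^{2} + 3}}{4}] = - \frac{3 s}{\sqrt{4 s^{2} + 3}} = G'(s).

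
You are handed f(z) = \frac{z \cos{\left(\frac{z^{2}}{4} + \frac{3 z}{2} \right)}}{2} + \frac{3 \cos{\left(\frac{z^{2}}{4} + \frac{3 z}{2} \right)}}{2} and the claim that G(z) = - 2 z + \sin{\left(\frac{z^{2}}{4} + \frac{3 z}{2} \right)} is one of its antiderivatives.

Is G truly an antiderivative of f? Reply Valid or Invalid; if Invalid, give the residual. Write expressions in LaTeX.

d/dz[G] = \frac{z \cos{\left(\frac{z^{2}}{4} + \frac{3 z}{2} \right)}}{2} + \frac{3 \cos{\left(\frac{z^{2}}{4} + \frac{3 z}{2} \right)}}{2} - 2
d/dz[G] - f(z) = -2 != 0.

Invalid: d/dz[G] - f = -2, which is not 0.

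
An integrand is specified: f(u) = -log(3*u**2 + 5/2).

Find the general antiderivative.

An antiderivative F(u) passes only if d/du[F] lands on f(u) exactly.
Check: d/du[-u*log(3*u**2 + 5/2) + 2*u - sqrt(30)*atan(sqrt(30)*u/5)/3] = -log(3*u**2 + 5/2) = f(u).

F(u) = -u*log(3*u**2 + 5/2) + 2*u - sqrt(30)*atan(sqrt(30)*u/5)/3 + C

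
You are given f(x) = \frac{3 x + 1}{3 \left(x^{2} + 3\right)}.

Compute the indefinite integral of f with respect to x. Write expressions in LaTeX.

F(x) = \frac{\log{\left(x^{2} + 3 \right)}}{2} + \frac{\sqrt{3} \operatorname{atan}{\left(\frac{\sqrt{3} x}{3} \right)}}{9} + C

Recover f(x) by differentiating a candidate F(x); any mismatch rules it out.
Check: d/dx[\frac{\log{\left(x^{2} + 3 \right)}}{2} + \frac{\sqrt{3} \operatorname{atan}{\left(\frac{\sqrt{3} x}{3} \right)}}{9}] = \frac{3 x + 1}{3 x^{2} + 9}, which equals f(x).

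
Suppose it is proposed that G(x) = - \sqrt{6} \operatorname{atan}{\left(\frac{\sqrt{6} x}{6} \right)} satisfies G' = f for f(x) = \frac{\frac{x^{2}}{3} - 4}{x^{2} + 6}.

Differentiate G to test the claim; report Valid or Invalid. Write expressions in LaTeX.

d/dx[G] = - \frac{6}{x^{2} + 6}
d/dx[G] - f(x) = - \frac{1}{3} != 0.

Invalid: d/dx[G] - f = - \frac{1}{3}, which is not 0.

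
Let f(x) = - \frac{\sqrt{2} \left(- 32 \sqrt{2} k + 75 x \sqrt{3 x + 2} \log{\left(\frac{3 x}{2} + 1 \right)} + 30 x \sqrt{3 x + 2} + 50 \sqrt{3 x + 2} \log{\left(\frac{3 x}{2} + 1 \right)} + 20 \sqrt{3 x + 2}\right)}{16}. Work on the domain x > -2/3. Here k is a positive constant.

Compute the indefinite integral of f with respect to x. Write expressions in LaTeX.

For F(x) to be correct the identity F'(x) - f(x) = 0 must hold.
Check: d/dx[4 k x - \frac{5 \left(\frac{3 x}{2} + 1\right)^{\frac{5}{2}} \log{\left(\frac{3 x}{2} + 1 \right)}}{3}] = \frac{\sqrt{2} \left(32 \sqrt{2} k - 75 x \sqrt{3 x + 2} \log{\left(\frac{3 x}{2} + 1 \right)} - 30 x \sqrt{3 x + 2} - 50 \sqrt{3 x + 2} \log{\left(\frac{3 x}{2} + 1 \right)} - 20 \sqrt{3 x + 2}\right)}{16}, which equals f(x).

F(x) = 4 k x - \frac{5 \left(\frac{3 x}{2} + 1\right)^{\frac{5}{2}} \log{\left(\frac{3 x}{2} + 1 \right)}}{3} + C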